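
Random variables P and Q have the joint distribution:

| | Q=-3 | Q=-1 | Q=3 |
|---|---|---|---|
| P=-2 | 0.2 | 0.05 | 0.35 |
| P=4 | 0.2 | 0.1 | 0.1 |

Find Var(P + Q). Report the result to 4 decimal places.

E[P] = 0.4,  E[Q] = 0,  E[PQ] = -2.4
Var(P) = 8.8 − (0.4)² = 8.64;  Var(Q) = 7.8 − (0)² = 7.8
Cov(P,Q) = -2.4 − (0.4)(0) = -2.4
Var(P + Q) = (1)²·8.64 + (1)²·7.8 + 2·(1)·(1)·-2.4 = 11.64

11.6400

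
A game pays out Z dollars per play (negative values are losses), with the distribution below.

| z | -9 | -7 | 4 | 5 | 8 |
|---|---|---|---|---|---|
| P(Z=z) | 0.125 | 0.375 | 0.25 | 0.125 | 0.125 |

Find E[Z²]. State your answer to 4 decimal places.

43.6250

E[Z²] = (-9)²(0.125) + (-7)²(0.375) + (4)²(0.25) + (5)²(0.125) + (8)²(0.125) = 43.625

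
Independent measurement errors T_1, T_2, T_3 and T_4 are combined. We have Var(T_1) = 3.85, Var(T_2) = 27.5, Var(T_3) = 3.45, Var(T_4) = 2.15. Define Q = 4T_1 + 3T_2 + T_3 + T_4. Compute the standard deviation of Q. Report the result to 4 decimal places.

By independence, Var(Q) = (4)²Var(T_1) + (3)²Var(T_2) + (1)²Var(T_3) + (1)²Var(T_4)
= (4)²·3.85 + (3)²·27.5 + (1)²·3.45 + (1)²·2.15 = 314.7
sd(Q) = √314.7 ≈ 17.7398

17.7398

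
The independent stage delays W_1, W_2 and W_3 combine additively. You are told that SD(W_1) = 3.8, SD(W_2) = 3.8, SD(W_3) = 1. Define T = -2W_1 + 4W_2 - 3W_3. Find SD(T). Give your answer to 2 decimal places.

Var(W_1) = 14.44, Var(W_2) = 14.44, Var(W_3) = 1
By independence, Var(T) = (-2)²Var(W_1) + (4)²Var(W_2) + (-3)²Var(W_3)
= (-2)²·14.44 + (4)²·14.44 + (-3)²·1 = 297.8
SD(T) = √297.8 ≈ 17.26

17.26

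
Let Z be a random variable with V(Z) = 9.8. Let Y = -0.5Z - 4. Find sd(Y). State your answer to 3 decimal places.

V(-0.5Z - 4) = (-0.5)²·9.8 = 2.45
sd(Y) = √2.45 ≈ 1.565

1.565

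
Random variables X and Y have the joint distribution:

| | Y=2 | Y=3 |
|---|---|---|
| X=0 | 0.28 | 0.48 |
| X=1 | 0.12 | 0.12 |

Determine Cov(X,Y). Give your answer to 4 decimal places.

E[X] = 0.24,  E[Y] = 2.6
E[XY] = 0.6
Cov(X,Y) = E[XY] − E[X]E[Y] = 0.6 − (0.24)(2.6) = -0.024

-0.0240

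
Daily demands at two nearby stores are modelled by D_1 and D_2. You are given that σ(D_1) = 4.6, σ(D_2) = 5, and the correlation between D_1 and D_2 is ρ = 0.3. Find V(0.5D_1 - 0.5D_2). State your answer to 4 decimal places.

V(D_1) = (4.6)² = 21.16;  V(D_2) = (5)² = 25
Cov(D_1,D_2) = ρ·σ(D_1)·σ(D_2) = 0.3·4.6·5 = 6.9
V(0.5D_1 - 0.5D_2) = (0.5)²·V(D_1) + (-0.5)²·V(D_2) + 2·(0.5)·(-0.5)·Cov(D_1,D_2)
= 0.25·21.16 + 0.25·25 + -0.5·6.9 = 8.09

8.0900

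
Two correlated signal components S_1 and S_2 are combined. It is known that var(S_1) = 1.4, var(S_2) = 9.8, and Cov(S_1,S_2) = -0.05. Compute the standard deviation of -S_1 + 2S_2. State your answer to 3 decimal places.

var(-S_1 + 2S_2) = (-1)²·var(S_1) + (2)²·var(S_2) + 2·(-1)·(2)·Cov(S_1,S_2)
= 1·1.4 + 4·9.8 + -4·-0.05 = 40.8
sd(-S_1 + 2S_2) = √40.8 ≈ 6.387

6.387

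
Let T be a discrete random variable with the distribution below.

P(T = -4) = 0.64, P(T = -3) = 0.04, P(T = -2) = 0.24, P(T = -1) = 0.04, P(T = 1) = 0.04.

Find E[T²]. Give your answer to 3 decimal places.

11.640

E[T²] = (-4)²(0.64) + (-3)²(0.04) + (-2)²(0.24) + (-1)²(0.04) + (1)²(0.04) = 11.64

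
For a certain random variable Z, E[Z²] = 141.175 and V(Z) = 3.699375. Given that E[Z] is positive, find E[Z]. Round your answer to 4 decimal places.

(E[Z])² = E[Z²] − V(Z) = 141.175 − 3.699375 = 137.475625
E[Z] = √137.475625 = 11.725

11.7250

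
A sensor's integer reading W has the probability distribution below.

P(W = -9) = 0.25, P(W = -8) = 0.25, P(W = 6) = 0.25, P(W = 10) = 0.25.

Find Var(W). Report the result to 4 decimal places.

E[W] = (-9)(0.25) + (-8)(0.25) + (6)(0.25) + (10)(0.25) = -0.25
E[W²] = (-9)²(0.25) + (-8)²(0.25) + (6)²(0.25) + (10)²(0.25) = 70.25
Var(W) = E[W²] − (E[W])² = 70.25 − (-0.25)² = 70.1875

70.1875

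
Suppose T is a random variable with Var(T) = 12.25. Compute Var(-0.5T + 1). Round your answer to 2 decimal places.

3.06

Var(-0.5T + 1) = (-0.5)²·Var(T) = 0.25·12.25 = 3.0625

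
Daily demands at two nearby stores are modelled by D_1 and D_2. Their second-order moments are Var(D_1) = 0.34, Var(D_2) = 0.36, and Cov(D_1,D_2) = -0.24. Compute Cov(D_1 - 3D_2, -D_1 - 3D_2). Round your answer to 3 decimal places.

2.900

Cov(D_1 - 3D_2, -D_1 - 3D_2) = (1)(-1)Var(D_1) + (-3)(-3)Var(D_2) + [(1)(-3) + (-3)(-1)]Cov(D_1,D_2)
= -1·0.34 + 9·0.36 + 0·-0.24 = 2.9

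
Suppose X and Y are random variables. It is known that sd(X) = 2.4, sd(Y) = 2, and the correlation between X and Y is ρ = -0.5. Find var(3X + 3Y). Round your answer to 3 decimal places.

44.640

var(X) = (2.4)² = 5.76;  var(Y) = (2)² = 4
Cov(X,Y) = ρ·sd(X)·sd(Y) = -0.5·2.4·2 = -2.4
var(3X + 3Y) = (3)²·var(X) + (3)²·var(Y) + 2·(3)·(3)·Cov(X,Y)
= 9·5.76 + 9·4 + 18·-2.4 = 44.64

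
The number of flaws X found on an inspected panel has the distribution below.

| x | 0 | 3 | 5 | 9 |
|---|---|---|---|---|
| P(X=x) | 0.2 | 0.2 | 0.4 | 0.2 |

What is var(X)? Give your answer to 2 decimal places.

E[X] = (0)(0.2) + (3)(0.2) + (5)(0.4) + (9)(0.2) = 4.4
E[X²] = (0)²(0.2) + (3)²(0.2) + (5)²(0.4) + (9)²(0.2) = 28
var(X) = E[X²] − (E[X])² = 28 − (4.4)² = 8.64

8.64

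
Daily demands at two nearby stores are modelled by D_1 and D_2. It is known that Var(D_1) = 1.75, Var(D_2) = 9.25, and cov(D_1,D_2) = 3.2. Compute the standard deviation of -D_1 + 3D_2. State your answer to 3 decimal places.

Var(-D_1 + 3D_2) = (-1)²·Var(D_1) + (3)²·Var(D_2) + 2·(-1)·(3)·cov(D_1,D_2)
= 1·1.75 + 9·9.25 + -6·3.2 = 65.8
SD(-D_1 + 3D_2) = √65.8 ≈ 8.112

8.112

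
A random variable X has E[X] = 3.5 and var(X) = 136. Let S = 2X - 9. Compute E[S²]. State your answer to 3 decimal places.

548.000

E[2X - 9] = 2·3.5 − 9 = -2
var(2X - 9) = (2)²·136 = 544
E[S²] = var(S) + (E[S])² = 544 + (-2)² = 548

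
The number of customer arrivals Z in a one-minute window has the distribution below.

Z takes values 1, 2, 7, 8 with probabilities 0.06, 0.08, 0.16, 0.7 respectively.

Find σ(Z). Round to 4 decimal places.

E[Z] = (1)(0.06) + (2)(0.08) + (7)(0.16) + (8)(0.7) = 6.94
E[Z²] = (1)²(0.06) + (2)²(0.08) + (7)²(0.16) + (8)²(0.7) = 53.02
V(Z) = E[Z²] − (E[Z])² = 53.02 − (6.94)² = 4.8564
σ(Z) = √4.8564 ≈ 2.2037

2.2037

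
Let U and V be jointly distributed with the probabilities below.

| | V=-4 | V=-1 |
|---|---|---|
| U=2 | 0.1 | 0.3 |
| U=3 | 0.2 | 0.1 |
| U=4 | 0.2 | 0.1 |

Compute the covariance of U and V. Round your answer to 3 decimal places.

E[U] = 2.9,  E[V] = -2.5
E[UV] = -7.7
cov(U,V) = E[UV] − E[U]E[V] = -7.7 − (2.9)(-2.5) = -0.45

-0.450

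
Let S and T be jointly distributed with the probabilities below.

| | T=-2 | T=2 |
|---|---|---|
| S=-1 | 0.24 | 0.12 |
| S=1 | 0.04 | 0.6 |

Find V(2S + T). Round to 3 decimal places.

E[S] = 0.28,  E[T] = 0.88,  E[ST] = 1.36
V(S) = 1 − (0.28)² = 0.9216;  V(T) = 4 − (0.88)² = 3.2256
cov(S,T) = 1.36 − (0.28)(0.88) = 1.1136
V(2S + T) = (2)²·0.9216 + (1)²·3.2256 + 2·(2)·(1)·1.1136 = 11.3664

11.366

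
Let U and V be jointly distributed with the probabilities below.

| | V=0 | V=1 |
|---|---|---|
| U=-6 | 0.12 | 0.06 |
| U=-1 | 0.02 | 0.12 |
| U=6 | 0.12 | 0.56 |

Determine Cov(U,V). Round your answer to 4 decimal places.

E[U] = 2.86,  E[V] = 0.74
E[UV] = 2.88
Cov(U,V) = E[UV] − E[U]E[V] = 2.88 − (2.86)(0.74) = 0.7636

0.7636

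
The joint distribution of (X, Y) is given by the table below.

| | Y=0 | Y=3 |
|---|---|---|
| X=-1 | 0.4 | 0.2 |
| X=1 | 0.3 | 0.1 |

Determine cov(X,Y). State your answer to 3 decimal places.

E[X] = -0.2,  E[Y] = 0.9
E[XY] = -0.3
cov(X,Y) = E[XY] − E[X]E[Y] = -0.3 − (-0.2)(0.9) = -0.12

-0.120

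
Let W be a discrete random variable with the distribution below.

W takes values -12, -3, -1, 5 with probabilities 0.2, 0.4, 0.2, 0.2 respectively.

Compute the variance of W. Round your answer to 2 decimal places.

29.76

E[W] = (-12)(0.2) + (-3)(0.4) + (-1)(0.2) + (5)(0.2) = -2.8
E[W²] = (-12)²(0.2) + (-3)²(0.4) + (-1)²(0.2) + (5)²(0.2) = 37.6
V(W) = E[W²] − (E[W])² = 37.6 − (-2.8)² = 29.76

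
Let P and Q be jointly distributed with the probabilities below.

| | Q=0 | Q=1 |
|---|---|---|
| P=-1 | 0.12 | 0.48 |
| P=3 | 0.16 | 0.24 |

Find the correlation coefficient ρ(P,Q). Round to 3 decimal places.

E[P] = 0.6,  E[Q] = 0.72
E[PQ] = 0.24
cov(P,Q) = E[PQ] − E[P]E[Q] = 0.24 − (0.6)(0.72) = -0.192
V(P) = 3.84,  V(Q) = 0.2016
ρ = -0.192 / √(3.84·0.2016) ≈ -0.218

-0.218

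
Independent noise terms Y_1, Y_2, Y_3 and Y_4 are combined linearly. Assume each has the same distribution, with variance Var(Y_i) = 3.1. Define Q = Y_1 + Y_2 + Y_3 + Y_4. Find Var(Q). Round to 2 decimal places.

By independence, Var(Q) = (1)²Var(Y_1) + (1)²Var(Y_2) + (1)²Var(Y_3) + (1)²Var(Y_4)
= (1)²·3.1 + (1)²·3.1 + (1)²·3.1 + (1)²·3.1 = 12.4

12.40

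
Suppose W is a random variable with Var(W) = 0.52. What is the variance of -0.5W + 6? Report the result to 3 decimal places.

0.130

Var(-0.5W + 6) = (-0.5)²·Var(W) = 0.25·0.52 = 0.13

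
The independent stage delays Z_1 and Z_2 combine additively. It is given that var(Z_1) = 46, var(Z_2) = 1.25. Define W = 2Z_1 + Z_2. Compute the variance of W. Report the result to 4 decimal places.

185.2500

By independence, var(W) = (2)²var(Z_1) + (1)²var(Z_2)
= (2)²·46 + (1)²·1.25 = 185.25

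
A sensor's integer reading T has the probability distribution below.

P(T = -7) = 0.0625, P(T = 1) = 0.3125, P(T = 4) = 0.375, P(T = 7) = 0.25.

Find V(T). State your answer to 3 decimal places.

11.859

E[T] = (-7)(0.0625) + (1)(0.3125) + (4)(0.375) + (7)(0.25) = 3.125
E[T²] = (-7)²(0.0625) + (1)²(0.3125) + (4)²(0.375) + (7)²(0.25) = 21.625
V(T) = E[T²] − (E[T])² = 21.625 − (3.125)² = 11.859375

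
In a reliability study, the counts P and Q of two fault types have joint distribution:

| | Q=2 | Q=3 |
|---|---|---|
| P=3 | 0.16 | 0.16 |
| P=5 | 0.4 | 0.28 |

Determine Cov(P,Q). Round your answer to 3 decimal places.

E[P] = 4.36,  E[Q] = 2.44
E[PQ] = 10.6
Cov(P,Q) = E[PQ] − E[P]E[Q] = 10.6 − (4.36)(2.44) = -0.0384

-0.038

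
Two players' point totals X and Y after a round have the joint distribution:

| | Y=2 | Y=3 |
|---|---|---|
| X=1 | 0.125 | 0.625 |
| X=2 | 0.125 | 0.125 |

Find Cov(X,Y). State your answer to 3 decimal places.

E[X] = 1.25,  E[Y] = 2.75
E[XY] = 3.375
Cov(X,Y) = E[XY] − E[X]E[Y] = 3.375 − (1.25)(2.75) = -0.0625

-0.063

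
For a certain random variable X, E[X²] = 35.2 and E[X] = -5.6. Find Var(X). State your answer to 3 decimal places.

3.840

Var(X) = 35.2 − (-5.6)² = 3.84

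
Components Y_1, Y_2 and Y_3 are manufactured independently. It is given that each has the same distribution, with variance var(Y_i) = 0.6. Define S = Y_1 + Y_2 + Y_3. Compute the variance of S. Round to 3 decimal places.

By independence, var(S) = (1)²var(Y_1) + (1)²var(Y_2) + (1)²var(Y_3)
= (1)²·0.6 + (1)²·0.6 + (1)²·0.6 = 1.8

1.800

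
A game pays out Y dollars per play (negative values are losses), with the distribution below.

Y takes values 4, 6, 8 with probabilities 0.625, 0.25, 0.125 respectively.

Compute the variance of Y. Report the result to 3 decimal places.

E[Y] = (4)(0.625) + (6)(0.25) + (8)(0.125) = 5
E[Y²] = (4)²(0.625) + (6)²(0.25) + (8)²(0.125) = 27
V(Y) = E[Y²] − (E[Y])² = 27 − (5)² = 2

2.000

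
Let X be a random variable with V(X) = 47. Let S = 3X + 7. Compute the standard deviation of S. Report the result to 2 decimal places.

20.57

V(3X + 7) = (3)²·47 = 423
SD(S) = √423 ≈ 20.57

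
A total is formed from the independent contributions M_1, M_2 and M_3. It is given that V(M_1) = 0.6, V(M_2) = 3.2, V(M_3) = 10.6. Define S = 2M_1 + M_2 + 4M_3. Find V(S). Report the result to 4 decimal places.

By independence, V(S) = (2)²V(M_1) + (1)²V(M_2) + (4)²V(M_3)
= (2)²·0.6 + (1)²·3.2 + (4)²·10.6 = 175.2

175.2000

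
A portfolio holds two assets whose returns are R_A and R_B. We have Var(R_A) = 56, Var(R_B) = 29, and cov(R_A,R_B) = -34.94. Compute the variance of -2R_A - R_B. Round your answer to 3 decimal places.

113.240

Var(-2R_A - R_B) = (-2)²·Var(R_A) + (-1)²·Var(R_B) + 2·(-2)·(-1)·cov(R_A,R_B)
= 4·56 + 1·29 + 4·-34.94 = 113.24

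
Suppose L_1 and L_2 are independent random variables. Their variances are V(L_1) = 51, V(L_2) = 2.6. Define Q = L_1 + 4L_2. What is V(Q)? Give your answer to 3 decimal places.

By independence, V(Q) = (1)²V(L_1) + (4)²V(L_2)
= (1)²·51 + (4)²·2.6 = 92.6

92.600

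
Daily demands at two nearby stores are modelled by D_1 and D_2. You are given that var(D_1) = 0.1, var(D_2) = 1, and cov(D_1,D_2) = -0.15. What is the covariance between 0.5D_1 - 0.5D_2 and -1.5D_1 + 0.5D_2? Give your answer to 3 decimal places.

-0.475

cov(0.5D_1 - 0.5D_2, -1.5D_1 + 0.5D_2) = (0.5)(-1.5)var(D_1) + (-0.5)(0.5)var(D_2) + [(0.5)(0.5) + (-0.5)(-1.5)]cov(D_1,D_2)
= -0.75·0.1 + -0.25·1 + 1·-0.15 = -0.475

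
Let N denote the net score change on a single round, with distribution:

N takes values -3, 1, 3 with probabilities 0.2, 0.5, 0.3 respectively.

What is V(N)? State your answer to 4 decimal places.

E[N] = (-3)(0.2) + (1)(0.5) + (3)(0.3) = 0.8
E[N²] = (-3)²(0.2) + (1)²(0.5) + (3)²(0.3) = 5
V(N) = E[N²] − (E[N])² = 5 − (0.8)² = 4.36

4.3600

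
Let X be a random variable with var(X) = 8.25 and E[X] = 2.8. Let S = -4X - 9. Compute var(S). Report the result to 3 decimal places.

132.000

var(-4X - 9) = (-4)²·var(X) = 16·8.25 = 132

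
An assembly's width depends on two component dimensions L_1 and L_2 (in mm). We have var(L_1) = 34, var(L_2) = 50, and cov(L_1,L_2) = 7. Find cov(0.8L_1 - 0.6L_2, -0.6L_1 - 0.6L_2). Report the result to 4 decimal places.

cov(0.8L_1 - 0.6L_2, -0.6L_1 - 0.6L_2) = (0.8)(-0.6)var(L_1) + (-0.6)(-0.6)var(L_2) + [(0.8)(-0.6) + (-0.6)(-0.6)]cov(L_1,L_2)
= -0.48·34 + 0.36·50 + -0.12·7 = 0.84

0.8400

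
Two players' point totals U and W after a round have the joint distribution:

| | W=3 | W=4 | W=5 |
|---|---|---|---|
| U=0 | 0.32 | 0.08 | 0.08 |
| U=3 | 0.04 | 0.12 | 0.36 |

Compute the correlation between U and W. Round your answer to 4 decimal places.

E[U] = 1.56,  E[W] = 4.08
E[UW] = 7.2
cov(U,W) = E[UW] − E[U]E[W] = 7.2 − (1.56)(4.08) = 0.8352
Var(U) = 2.2464,  Var(W) = 0.7936
ρ = 0.8352 / √(2.2464·0.7936) ≈ 0.6255

0.6255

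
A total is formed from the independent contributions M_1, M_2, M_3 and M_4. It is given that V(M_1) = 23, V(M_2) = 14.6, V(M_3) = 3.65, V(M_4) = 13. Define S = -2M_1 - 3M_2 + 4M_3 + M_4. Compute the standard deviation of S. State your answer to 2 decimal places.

By independence, V(S) = (-2)²V(M_1) + (-3)²V(M_2) + (4)²V(M_3) + (1)²V(M_4)
= (-2)²·23 + (-3)²·14.6 + (4)²·3.65 + (1)²·13 = 294.8
σ(S) = √294.8 ≈ 17.17

17.17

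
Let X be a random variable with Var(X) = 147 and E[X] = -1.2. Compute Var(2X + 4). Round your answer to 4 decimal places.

Var(2X + 4) = (2)²·Var(X) = 4·147 = 588

588.0000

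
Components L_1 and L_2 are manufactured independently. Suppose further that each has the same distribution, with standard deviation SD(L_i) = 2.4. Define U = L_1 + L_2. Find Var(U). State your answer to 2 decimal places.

Var(L_i) = (2.4)² = 5.76
By independence, Var(U) = (1)²Var(L_1) + (1)²Var(L_2)
= (1)²·5.76 + (1)²·5.76 = 11.52

11.52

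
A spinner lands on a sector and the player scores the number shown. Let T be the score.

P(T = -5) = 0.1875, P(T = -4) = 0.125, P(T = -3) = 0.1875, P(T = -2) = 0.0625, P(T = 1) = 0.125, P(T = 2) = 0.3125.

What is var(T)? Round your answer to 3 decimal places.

8.109

E[T] = (-5)(0.1875) + (-4)(0.125) + (-3)(0.1875) + (-2)(0.0625) + (1)(0.125) + (2)(0.3125) = -1.375
E[T²] = (-5)²(0.1875) + (-4)²(0.125) + (-3)²(0.1875) + (-2)²(0.0625) + (1)²(0.125) + (2)²(0.3125) = 10
var(T) = E[T²] − (E[T])² = 10 − (-1.375)² = 8.109375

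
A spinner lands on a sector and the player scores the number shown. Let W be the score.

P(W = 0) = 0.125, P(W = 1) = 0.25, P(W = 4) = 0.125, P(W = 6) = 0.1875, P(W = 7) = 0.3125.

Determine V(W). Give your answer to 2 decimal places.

7.81

E[W] = (0)(0.125) + (1)(0.25) + (4)(0.125) + (6)(0.1875) + (7)(0.3125) = 4.0625
E[W²] = (0)²(0.125) + (1)²(0.25) + (4)²(0.125) + (6)²(0.1875) + (7)²(0.3125) = 24.3125
V(W) = E[W²] − (E[W])² = 24.3125 − (4.0625)² = 7.80859375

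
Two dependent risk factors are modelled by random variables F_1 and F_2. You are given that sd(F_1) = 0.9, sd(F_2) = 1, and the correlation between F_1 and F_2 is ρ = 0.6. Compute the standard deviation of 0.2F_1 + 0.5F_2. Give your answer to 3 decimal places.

0.625

V(F_1) = (0.9)² = 0.81;  V(F_2) = (1)² = 1
cov(F_1,F_2) = ρ·sd(F_1)·sd(F_2) = 0.6·0.9·1 = 0.54
V(0.2F_1 + 0.5F_2) = (0.2)²·V(F_1) + (0.5)²·V(F_2) + 2·(0.2)·(0.5)·cov(F_1,F_2)
= 0.04·0.81 + 0.25·1 + 0.2·0.54 = 0.3904
sd(0.2F_1 + 0.5F_2) = √0.3904 ≈ 0.625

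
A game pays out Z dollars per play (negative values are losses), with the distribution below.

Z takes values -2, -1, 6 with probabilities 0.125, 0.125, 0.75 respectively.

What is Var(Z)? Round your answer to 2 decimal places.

E[Z] = (-2)(0.125) + (-1)(0.125) + (6)(0.75) = 4.125
E[Z²] = (-2)²(0.125) + (-1)²(0.125) + (6)²(0.75) = 27.625
Var(Z) = E[Z²] − (E[Z])² = 27.625 − (4.125)² = 10.609375

10.61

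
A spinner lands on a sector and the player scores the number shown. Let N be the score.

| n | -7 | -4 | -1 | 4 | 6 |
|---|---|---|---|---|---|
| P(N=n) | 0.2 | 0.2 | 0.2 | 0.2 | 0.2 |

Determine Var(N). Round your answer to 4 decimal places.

E[N] = (-7)(0.2) + (-4)(0.2) + (-1)(0.2) + (4)(0.2) + (6)(0.2) = -0.4
E[N²] = (-7)²(0.2) + (-4)²(0.2) + (-1)²(0.2) + (4)²(0.2) + (6)²(0.2) = 23.6
Var(N) = E[N²] − (E[N])² = 23.6 − (-0.4)² = 23.44

23.4400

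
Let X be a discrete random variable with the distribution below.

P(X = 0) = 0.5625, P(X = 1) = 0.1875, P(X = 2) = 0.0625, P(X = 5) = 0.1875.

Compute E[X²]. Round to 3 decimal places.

5.125

E[X²] = (0)²(0.5625) + (1)²(0.1875) + (2)²(0.0625) + (5)²(0.1875) = 5.125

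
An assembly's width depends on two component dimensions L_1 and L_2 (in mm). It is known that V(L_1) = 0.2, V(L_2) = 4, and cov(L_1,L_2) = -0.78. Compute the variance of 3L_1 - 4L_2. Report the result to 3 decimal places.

V(3L_1 - 4L_2) = (3)²·V(L_1) + (-4)²·V(L_2) + 2·(3)·(-4)·cov(L_1,L_2)
= 9·0.2 + 16·4 + -24·-0.78 = 84.52

84.520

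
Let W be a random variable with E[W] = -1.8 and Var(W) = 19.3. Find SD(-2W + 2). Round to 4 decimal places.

8.7864

Var(-2W + 2) = (-2)²·19.3 = 77.2
SD(-2W + 2) = √77.2 ≈ 8.7864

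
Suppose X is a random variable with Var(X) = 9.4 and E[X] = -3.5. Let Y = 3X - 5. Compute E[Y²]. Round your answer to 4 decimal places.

324.8500

E[3X - 5] = 3·-3.5 − 5 = -15.5
Var(3X - 5) = (3)²·9.4 = 84.6
E[Y²] = Var(Y) + (E[Y])² = 84.6 + (-15.5)² = 324.85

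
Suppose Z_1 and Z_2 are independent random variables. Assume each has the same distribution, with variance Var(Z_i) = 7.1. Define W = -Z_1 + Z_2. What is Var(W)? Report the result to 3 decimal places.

By independence, Var(W) = (-1)²Var(Z_1) + (1)²Var(Z_2)
= (-1)²·7.1 + (1)²·7.1 = 14.2

14.200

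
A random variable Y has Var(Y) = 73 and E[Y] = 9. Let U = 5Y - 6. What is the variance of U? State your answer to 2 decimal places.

1825.00

Var(5Y - 6) = (5)²·Var(Y) = 25·73 = 1825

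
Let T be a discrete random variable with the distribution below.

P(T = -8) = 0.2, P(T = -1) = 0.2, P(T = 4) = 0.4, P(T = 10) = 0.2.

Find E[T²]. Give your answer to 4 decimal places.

39.4000

E[T²] = (-8)²(0.2) + (-1)²(0.2) + (4)²(0.4) + (10)²(0.2) = 39.4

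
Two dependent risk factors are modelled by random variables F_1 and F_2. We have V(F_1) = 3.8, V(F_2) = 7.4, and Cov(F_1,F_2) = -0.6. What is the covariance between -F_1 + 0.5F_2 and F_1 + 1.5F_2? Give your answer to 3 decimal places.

2.350

Cov(-F_1 + 0.5F_2, F_1 + 1.5F_2) = (-1)(1)V(F_1) + (0.5)(1.5)V(F_2) + [(-1)(1.5) + (0.5)(1)]Cov(F_1,F_2)
= -1·3.8 + 0.75·7.4 + -1·-0.6 = 2.35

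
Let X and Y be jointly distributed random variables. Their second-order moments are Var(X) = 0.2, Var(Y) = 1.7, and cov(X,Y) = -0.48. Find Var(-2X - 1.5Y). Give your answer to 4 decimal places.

1.7450

Var(-2X - 1.5Y) = (-2)²·Var(X) + (-1.5)²·Var(Y) + 2·(-2)·(-1.5)·cov(X,Y)
= 4·0.2 + 2.25·1.7 + 6·-0.48 = 1.745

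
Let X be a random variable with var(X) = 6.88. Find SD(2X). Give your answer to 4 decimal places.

5.2460

var(2X) = (2)²·6.88 = 27.52
SD(2X) = √27.52 ≈ 5.2460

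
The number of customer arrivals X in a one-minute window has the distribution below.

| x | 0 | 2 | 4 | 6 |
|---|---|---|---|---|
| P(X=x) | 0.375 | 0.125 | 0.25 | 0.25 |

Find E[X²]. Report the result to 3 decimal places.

E[X²] = (0)²(0.375) + (2)²(0.125) + (4)²(0.25) + (6)²(0.25) = 13.5

13.500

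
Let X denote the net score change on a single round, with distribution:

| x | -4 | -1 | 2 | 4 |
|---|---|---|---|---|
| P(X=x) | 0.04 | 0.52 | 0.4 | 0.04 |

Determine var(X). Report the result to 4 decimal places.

E[X] = (-4)(0.04) + (-1)(0.52) + (2)(0.4) + (4)(0.04) = 0.28
E[X²] = (-4)²(0.04) + (-1)²(0.52) + (2)²(0.4) + (4)²(0.04) = 3.4
var(X) = E[X²] − (E[X])² = 3.4 − (0.28)² = 3.3216

3.3216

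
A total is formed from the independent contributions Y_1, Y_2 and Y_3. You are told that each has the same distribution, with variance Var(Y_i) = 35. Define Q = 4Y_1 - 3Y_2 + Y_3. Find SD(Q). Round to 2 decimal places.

By independence, Var(Q) = (4)²Var(Y_1) + (-3)²Var(Y_2) + (1)²Var(Y_3)
= (4)²·35 + (-3)²·35 + (1)²·35 = 910
SD(Q) = √910 ≈ 30.17

30.17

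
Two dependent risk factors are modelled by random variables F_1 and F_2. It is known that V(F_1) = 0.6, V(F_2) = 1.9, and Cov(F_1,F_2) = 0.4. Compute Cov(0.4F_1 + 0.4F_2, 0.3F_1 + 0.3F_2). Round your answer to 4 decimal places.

0.3960

Cov(0.4F_1 + 0.4F_2, 0.3F_1 + 0.3F_2) = (0.4)(0.3)V(F_1) + (0.4)(0.3)V(F_2) + [(0.4)(0.3) + (0.4)(0.3)]Cov(F_1,F_2)
= 0.12·0.6 + 0.12·1.9 + 0.24·0.4 = 0.396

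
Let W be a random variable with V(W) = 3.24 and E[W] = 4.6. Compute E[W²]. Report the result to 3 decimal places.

24.400

E[W²] = V(W) + (E[W])² = 3.24 + (4.6)² = 24.4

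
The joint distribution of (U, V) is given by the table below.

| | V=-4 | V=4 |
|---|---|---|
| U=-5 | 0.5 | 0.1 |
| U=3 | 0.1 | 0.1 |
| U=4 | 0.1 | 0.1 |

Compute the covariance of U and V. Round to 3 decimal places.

5.440

E[U] = -1.6,  E[V] = -1.6
E[UV] = 8
cov(U,V) = E[UV] − E[U]E[V] = 8 − (-1.6)(-1.6) = 5.44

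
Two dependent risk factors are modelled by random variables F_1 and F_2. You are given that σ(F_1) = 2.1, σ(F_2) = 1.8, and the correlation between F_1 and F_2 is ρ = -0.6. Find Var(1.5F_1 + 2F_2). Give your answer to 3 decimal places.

Var(F_1) = (2.1)² = 4.41;  Var(F_2) = (1.8)² = 3.24
Cov(F_1,F_2) = ρ·σ(F_1)·σ(F_2) = -0.6·2.1·1.8 = -2.268
Var(1.5F_1 + 2F_2) = (1.5)²·Var(F_1) + (2)²·Var(F_2) + 2·(1.5)·(2)·Cov(F_1,F_2)
= 2.25·4.41 + 4·3.24 + 6·-2.268 = 9.2745

9.275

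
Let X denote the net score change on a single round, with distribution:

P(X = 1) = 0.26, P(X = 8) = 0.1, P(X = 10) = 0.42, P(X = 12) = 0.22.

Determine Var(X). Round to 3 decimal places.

E[X] = (1)(0.26) + (8)(0.1) + (10)(0.42) + (12)(0.22) = 7.9
E[X²] = (1)²(0.26) + (8)²(0.1) + (10)²(0.42) + (12)²(0.22) = 80.34
Var(X) = E[X²] − (E[X])² = 80.34 − (7.9)² = 17.93

17.930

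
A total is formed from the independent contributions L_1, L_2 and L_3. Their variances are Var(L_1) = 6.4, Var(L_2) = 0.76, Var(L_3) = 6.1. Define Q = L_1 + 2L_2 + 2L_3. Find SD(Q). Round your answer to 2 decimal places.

By independence, Var(Q) = (1)²Var(L_1) + (2)²Var(L_2) + (2)²Var(L_3)
= (1)²·6.4 + (2)²·0.76 + (2)²·6.1 = 33.84
SD(Q) = √33.84 ≈ 5.82

5.82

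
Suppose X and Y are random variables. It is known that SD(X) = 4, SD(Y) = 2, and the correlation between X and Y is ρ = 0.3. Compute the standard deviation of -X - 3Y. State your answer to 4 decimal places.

var(X) = (4)² = 16;  var(Y) = (2)² = 4
cov(X,Y) = ρ·SD(X)·SD(Y) = 0.3·4·2 = 2.4
var(-X - 3Y) = (-1)²·var(X) + (-3)²·var(Y) + 2·(-1)·(-3)·cov(X,Y)
= 1·16 + 9·4 + 6·2.4 = 66.4
SD(-X - 3Y) = √66.4 ≈ 8.1486

8.1486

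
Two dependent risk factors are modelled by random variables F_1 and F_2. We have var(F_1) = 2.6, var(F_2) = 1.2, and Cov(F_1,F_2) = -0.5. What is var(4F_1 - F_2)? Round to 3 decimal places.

var(4F_1 - F_2) = (4)²·var(F_1) + (-1)²·var(F_2) + 2·(4)·(-1)·Cov(F_1,F_2)
= 16·2.6 + 1·1.2 + -8·-0.5 = 46.8

46.800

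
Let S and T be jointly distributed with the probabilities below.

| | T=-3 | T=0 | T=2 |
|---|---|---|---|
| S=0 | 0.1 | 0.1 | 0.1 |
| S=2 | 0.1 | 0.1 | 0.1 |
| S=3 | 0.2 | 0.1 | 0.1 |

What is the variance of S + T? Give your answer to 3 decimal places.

E[S] = 1.8,  E[T] = -0.6,  E[ST] = -1.4
V(S) = 4.8 − (1.8)² = 1.56;  V(T) = 4.8 − (-0.6)² = 4.44
cov(S,T) = -1.4 − (1.8)(-0.6) = -0.32
V(S + T) = (1)²·1.56 + (1)²·4.44 + 2·(1)·(1)·-0.32 = 5.36

5.360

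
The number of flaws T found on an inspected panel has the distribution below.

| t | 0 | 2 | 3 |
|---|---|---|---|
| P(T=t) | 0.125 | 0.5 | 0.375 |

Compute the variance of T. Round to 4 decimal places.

E[T] = (0)(0.125) + (2)(0.5) + (3)(0.375) = 2.125
E[T²] = (0)²(0.125) + (2)²(0.5) + (3)²(0.375) = 5.375
Var(T) = E[T²] − (E[T])² = 5.375 − (2.125)² = 0.859375

0.8594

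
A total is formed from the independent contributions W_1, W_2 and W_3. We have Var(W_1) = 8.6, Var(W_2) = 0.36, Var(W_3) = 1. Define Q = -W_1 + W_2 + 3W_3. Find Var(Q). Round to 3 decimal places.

By independence, Var(Q) = (-1)²Var(W_1) + (1)²Var(W_2) + (3)²Var(W_3)
= (-1)²·8.6 + (1)²·0.36 + (3)²·1 = 17.96

17.960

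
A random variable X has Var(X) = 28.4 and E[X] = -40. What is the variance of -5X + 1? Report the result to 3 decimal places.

710.000

Var(-5X + 1) = (-5)²·Var(X) = 25·28.4 = 710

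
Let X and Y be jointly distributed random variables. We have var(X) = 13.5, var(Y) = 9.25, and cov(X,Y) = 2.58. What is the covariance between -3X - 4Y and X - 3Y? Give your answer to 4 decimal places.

cov(-3X - 4Y, X - 3Y) = (-3)(1)var(X) + (-4)(-3)var(Y) + [(-3)(-3) + (-4)(1)]cov(X,Y)
= -3·13.5 + 12·9.25 + 5·2.58 = 83.4

83.4000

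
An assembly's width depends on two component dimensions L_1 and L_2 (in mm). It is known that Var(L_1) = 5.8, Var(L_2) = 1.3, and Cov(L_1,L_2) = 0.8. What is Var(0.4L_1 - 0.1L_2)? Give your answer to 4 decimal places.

Var(0.4L_1 - 0.1L_2) = (0.4)²·Var(L_1) + (-0.1)²·Var(L_2) + 2·(0.4)·(-0.1)·Cov(L_1,L_2)
= 0.16·5.8 + 0.01·1.3 + -0.08·0.8 = 0.877

0.8770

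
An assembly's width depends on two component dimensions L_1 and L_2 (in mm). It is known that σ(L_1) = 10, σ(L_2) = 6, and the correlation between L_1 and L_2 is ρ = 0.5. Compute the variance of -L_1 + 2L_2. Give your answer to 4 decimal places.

Var(L_1) = (10)² = 100;  Var(L_2) = (6)² = 36
Cov(L_1,L_2) = ρ·σ(L_1)·σ(L_2) = 0.5·10·6 = 30
Var(-L_1 + 2L_2) = (-1)²·Var(L_1) + (2)²·Var(L_2) + 2·(-1)·(2)·Cov(L_1,L_2)
= 1·100 + 4·36 + -4·30 = 124

124.0000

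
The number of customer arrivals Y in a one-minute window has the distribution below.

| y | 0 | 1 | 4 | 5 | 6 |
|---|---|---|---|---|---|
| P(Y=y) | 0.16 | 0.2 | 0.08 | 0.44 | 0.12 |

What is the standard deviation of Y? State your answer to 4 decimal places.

E[Y] = (0)(0.16) + (1)(0.2) + (4)(0.08) + (5)(0.44) + (6)(0.12) = 3.44
E[Y²] = (0)²(0.16) + (1)²(0.2) + (4)²(0.08) + (5)²(0.44) + (6)²(0.12) = 16.8
V(Y) = E[Y²] − (E[Y])² = 16.8 − (3.44)² = 4.9664
SD(Y) = √4.9664 ≈ 2.2285

2.2285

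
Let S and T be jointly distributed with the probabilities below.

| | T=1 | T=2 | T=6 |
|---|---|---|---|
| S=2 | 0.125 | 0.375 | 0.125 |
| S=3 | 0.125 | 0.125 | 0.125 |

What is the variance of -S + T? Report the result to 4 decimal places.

3.7344

E[S] = 2.375,  E[T] = 2.75,  E[ST] = 6.625
Var(S) = 5.875 − (2.375)² = 0.234375;  Var(T) = 11.25 − (2.75)² = 3.6875
cov(S,T) = 6.625 − (2.375)(2.75) = 0.09375
Var(-S + T) = (-1)²·0.234375 + (1)²·3.6875 + 2·(-1)·(1)·0.09375 = 3.734375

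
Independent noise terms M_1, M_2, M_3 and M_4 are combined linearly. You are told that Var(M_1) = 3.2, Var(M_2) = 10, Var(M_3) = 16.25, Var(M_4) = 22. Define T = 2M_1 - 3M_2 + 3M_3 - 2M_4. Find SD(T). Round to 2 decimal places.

18.36

By independence, Var(T) = (2)²Var(M_1) + (-3)²Var(M_2) + (3)²Var(M_3) + (-2)²Var(M_4)
= (2)²·3.2 + (-3)²·10 + (3)²·16.25 + (-2)²·22 = 337.05
SD(T) = √337.05 ≈ 18.36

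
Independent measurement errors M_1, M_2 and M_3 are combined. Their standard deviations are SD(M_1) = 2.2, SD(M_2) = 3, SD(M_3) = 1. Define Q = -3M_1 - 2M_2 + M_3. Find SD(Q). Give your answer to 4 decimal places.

Var(M_1) = 4.84, Var(M_2) = 9, Var(M_3) = 1
By independence, Var(Q) = (-3)²Var(M_1) + (-2)²Var(M_2) + (1)²Var(M_3)
= (-3)²·4.84 + (-2)²·9 + (1)²·1 = 80.56
SD(Q) = √80.56 ≈ 8.9755

8.9755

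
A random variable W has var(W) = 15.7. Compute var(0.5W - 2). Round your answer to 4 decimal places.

var(0.5W - 2) = (0.5)²·var(W) = 0.25·15.7 = 3.925

3.9250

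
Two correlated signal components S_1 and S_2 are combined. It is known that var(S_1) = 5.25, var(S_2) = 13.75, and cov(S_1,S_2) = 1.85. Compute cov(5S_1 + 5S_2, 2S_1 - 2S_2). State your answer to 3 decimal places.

-85.000

cov(5S_1 + 5S_2, 2S_1 - 2S_2) = (5)(2)var(S_1) + (5)(-2)var(S_2) + [(5)(-2) + (5)(2)]cov(S_1,S_2)
= 10·5.25 + -10·13.75 + 0·1.85 = -85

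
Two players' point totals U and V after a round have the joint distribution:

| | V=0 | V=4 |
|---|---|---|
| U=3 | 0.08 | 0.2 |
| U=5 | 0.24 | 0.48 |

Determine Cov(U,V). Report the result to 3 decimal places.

E[U] = 4.44,  E[V] = 2.72
E[UV] = 12
Cov(U,V) = E[UV] − E[U]E[V] = 12 − (4.44)(2.72) = -0.0768

-0.077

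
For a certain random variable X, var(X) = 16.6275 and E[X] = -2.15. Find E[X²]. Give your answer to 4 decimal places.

21.2500

E[X²] = var(X) + (E[X])² = 16.6275 + (-2.15)² = 21.25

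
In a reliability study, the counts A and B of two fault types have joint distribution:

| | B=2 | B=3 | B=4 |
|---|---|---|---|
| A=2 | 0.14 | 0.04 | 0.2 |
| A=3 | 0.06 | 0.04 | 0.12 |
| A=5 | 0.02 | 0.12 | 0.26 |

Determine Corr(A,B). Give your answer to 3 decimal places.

0.244

E[A] = 3.42,  E[B] = 3.36
E[AB] = 11.76
cov(A,B) = E[AB] − E[A]E[B] = 11.76 − (3.42)(3.36) = 0.2688
var(A) = 1.8036,  var(B) = 0.6704
ρ = 0.2688 / √(1.8036·0.6704) ≈ 0.244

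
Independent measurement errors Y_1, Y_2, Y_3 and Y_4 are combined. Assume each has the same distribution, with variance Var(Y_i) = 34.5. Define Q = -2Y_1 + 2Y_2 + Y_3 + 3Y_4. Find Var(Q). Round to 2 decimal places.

621.00

By independence, Var(Q) = (-2)²Var(Y_1) + (2)²Var(Y_2) + (1)²Var(Y_3) + (3)²Var(Y_4)
= (-2)²·34.5 + (2)²·34.5 + (1)²·34.5 + (3)²·34.5 = 621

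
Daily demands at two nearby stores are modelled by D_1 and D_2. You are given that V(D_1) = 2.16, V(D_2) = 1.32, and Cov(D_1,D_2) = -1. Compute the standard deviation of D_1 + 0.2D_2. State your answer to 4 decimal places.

V(D_1 + 0.2D_2) = (1)²·V(D_1) + (0.2)²·V(D_2) + 2·(1)·(0.2)·Cov(D_1,D_2)
= 1·2.16 + 0.04·1.32 + 0.4·-1 = 1.8128
sd(D_1 + 0.2D_2) = √1.8128 ≈ 1.3464

1.3464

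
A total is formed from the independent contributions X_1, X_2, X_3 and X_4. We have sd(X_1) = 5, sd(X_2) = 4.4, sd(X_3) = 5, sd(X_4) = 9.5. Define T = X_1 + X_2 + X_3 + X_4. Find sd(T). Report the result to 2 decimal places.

12.63

var(X_1) = 25, var(X_2) = 19.36, var(X_3) = 25, var(X_4) = 90.25
By independence, var(T) = (1)²var(X_1) + (1)²var(X_2) + (1)²var(X_3) + (1)²var(X_4)
= (1)²·25 + (1)²·19.36 + (1)²·25 + (1)²·90.25 = 159.61
sd(T) = √159.61 ≈ 12.63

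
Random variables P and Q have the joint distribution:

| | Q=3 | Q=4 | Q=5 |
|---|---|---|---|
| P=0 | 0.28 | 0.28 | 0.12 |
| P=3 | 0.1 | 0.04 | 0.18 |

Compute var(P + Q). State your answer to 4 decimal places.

3.2656

E[P] = 0.96,  E[Q] = 3.92,  E[PQ] = 4.08
var(P) = 2.88 − (0.96)² = 1.9584;  var(Q) = 16.04 − (3.92)² = 0.6736
Cov(P,Q) = 4.08 − (0.96)(3.92) = 0.3168
var(P + Q) = (1)²·1.9584 + (1)²·0.6736 + 2·(1)·(1)·0.3168 = 3.2656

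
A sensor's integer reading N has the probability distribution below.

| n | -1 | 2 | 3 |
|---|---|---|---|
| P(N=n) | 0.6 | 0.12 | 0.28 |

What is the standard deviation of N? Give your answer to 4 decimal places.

E[N] = (-1)(0.6) + (2)(0.12) + (3)(0.28) = 0.48
E[N²] = (-1)²(0.6) + (2)²(0.12) + (3)²(0.28) = 3.6
V(N) = E[N²] − (E[N])² = 3.6 − (0.48)² = 3.3696
σ(N) = √3.3696 ≈ 1.8356

1.8356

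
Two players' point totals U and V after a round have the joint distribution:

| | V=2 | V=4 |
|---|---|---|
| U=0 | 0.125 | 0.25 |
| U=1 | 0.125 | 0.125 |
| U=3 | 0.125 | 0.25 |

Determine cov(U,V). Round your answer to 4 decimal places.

0.0313

E[U] = 1.375,  E[V] = 3.25
E[UV] = 4.5
cov(U,V) = E[UV] − E[U]E[V] = 4.5 − (1.375)(3.25) = 0.03125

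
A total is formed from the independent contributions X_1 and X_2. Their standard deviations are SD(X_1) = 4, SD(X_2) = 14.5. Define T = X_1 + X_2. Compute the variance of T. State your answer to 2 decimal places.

var(X_1) = 16, var(X_2) = 210.25
By independence, var(T) = (1)²var(X_1) + (1)²var(X_2)
= (1)²·16 + (1)²·210.25 = 226.25

226.25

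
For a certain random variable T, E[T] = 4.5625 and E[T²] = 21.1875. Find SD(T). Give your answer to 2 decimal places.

0.61

Var(T) = 21.1875 − (4.5625)² = 0.37109375
SD(T) = √0.37109375 ≈ 0.61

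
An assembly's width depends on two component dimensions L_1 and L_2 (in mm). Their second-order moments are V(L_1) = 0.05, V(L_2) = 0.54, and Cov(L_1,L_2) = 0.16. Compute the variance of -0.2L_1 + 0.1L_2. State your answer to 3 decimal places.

0.001

V(-0.2L_1 + 0.1L_2) = (-0.2)²·V(L_1) + (0.1)²·V(L_2) + 2·(-0.2)·(0.1)·Cov(L_1,L_2)
= 0.04·0.05 + 0.01·0.54 + -0.04·0.16 = 0.001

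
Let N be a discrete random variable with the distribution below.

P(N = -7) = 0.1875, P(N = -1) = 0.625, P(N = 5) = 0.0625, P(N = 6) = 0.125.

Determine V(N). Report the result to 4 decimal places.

15.1094

E[N] = (-7)(0.1875) + (-1)(0.625) + (5)(0.0625) + (6)(0.125) = -0.875
E[N²] = (-7)²(0.1875) + (-1)²(0.625) + (5)²(0.0625) + (6)²(0.125) = 15.875
V(N) = E[N²] − (E[N])² = 15.875 − (-0.875)² = 15.109375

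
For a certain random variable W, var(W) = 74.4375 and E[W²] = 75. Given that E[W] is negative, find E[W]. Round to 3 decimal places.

-0.750

(E[W])² = E[W²] − var(W) = 75 − 74.4375 = 0.5625
E[W] = −√0.5625 = -0.75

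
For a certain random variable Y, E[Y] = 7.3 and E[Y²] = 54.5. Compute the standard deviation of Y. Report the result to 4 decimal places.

var(Y) = 54.5 − (7.3)² = 1.21
σ(Y) = √1.21 ≈ 1.1000

1.1000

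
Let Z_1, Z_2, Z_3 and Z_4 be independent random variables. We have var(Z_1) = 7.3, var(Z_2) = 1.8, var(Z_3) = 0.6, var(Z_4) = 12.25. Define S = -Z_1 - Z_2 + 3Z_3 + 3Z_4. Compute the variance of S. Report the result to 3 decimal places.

By independence, var(S) = (-1)²var(Z_1) + (-1)²var(Z_2) + (3)²var(Z_3) + (3)²var(Z_4)
= (-1)²·7.3 + (-1)²·1.8 + (3)²·0.6 + (3)²·12.25 = 124.75

124.750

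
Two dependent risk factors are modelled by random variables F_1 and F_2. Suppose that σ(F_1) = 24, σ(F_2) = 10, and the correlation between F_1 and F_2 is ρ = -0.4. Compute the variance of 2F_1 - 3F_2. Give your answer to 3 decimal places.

4356.000

Var(F_1) = (24)² = 576;  Var(F_2) = (10)² = 100
Cov(F_1,F_2) = ρ·σ(F_1)·σ(F_2) = -0.4·24·10 = -96
Var(2F_1 - 3F_2) = (2)²·Var(F_1) + (-3)²·Var(F_2) + 2·(2)·(-3)·Cov(F_1,F_2)
= 4·576 + 9·100 + -12·-96 = 4356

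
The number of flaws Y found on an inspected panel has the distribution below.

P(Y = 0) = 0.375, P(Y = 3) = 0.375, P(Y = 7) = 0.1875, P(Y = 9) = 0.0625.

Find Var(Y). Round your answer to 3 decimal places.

8.625

E[Y] = (0)(0.375) + (3)(0.375) + (7)(0.1875) + (9)(0.0625) = 3
E[Y²] = (0)²(0.375) + (3)²(0.375) + (7)²(0.1875) + (9)²(0.0625) = 17.625
Var(Y) = E[Y²] − (E[Y])² = 17.625 − (3)² = 8.625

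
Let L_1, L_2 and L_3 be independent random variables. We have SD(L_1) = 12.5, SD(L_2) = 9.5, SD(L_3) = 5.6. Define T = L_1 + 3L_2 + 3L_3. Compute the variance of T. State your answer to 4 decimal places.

V(L_1) = 156.25, V(L_2) = 90.25, V(L_3) = 31.36
By independence, V(T) = (1)²V(L_1) + (3)²V(L_2) + (3)²V(L_3)
= (1)²·156.25 + (3)²·90.25 + (3)²·31.36 = 1250.74

1250.7400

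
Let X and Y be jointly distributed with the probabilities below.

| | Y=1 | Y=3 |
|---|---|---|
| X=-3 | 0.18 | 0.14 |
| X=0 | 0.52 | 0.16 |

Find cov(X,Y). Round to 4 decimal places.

E[X] = -0.96,  E[Y] = 1.6
E[XY] = -1.8
cov(X,Y) = E[XY] − E[X]E[Y] = -1.8 − (-0.96)(1.6) = -0.264

-0.2640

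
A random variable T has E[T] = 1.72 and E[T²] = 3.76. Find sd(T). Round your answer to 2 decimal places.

0.90

V(T) = 3.76 − (1.72)² = 0.8016
sd(T) = √0.8016 ≈ 0.90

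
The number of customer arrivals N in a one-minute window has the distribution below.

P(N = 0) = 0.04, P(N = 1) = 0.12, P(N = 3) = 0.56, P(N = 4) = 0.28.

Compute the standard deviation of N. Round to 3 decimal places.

1.055

E[N] = (0)(0.04) + (1)(0.12) + (3)(0.56) + (4)(0.28) = 2.92
E[N²] = (0)²(0.04) + (1)²(0.12) + (3)²(0.56) + (4)²(0.28) = 9.64
var(N) = E[N²] − (E[N])² = 9.64 − (2.92)² = 1.1136
SD(N) = √1.1136 ≈ 1.055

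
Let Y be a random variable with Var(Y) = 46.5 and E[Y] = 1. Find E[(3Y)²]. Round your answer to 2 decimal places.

427.50

E[3Y] = 3·1 = 3
Var(3Y) = (3)²·46.5 = 418.5
E[(3Y)²] = Var((3Y)) + (E[(3Y)])² = 418.5 + (3)² = 427.5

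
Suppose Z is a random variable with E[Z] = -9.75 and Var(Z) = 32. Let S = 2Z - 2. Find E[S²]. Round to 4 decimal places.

590.2500

E[2Z - 2] = 2·-9.75 − 2 = -21.5
Var(2Z - 2) = (2)²·32 = 128
E[S²] = Var(S) + (E[S])² = 128 + (-21.5)² = 590.25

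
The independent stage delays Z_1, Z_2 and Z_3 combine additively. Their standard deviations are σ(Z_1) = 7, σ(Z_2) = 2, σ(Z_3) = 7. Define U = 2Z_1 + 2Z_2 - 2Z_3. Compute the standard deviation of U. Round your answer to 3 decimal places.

var(Z_1) = 49, var(Z_2) = 4, var(Z_3) = 49
By independence, var(U) = (2)²var(Z_1) + (2)²var(Z_2) + (-2)²var(Z_3)
= (2)²·49 + (2)²·4 + (-2)²·49 = 408
σ(U) = √408 ≈ 20.199

20.199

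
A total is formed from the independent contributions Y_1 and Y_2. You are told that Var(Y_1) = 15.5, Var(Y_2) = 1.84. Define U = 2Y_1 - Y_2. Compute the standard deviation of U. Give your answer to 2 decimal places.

By independence, Var(U) = (2)²Var(Y_1) + (-1)²Var(Y_2)
= (2)²·15.5 + (-1)²·1.84 = 63.84
σ(U) = √63.84 ≈ 7.99

7.99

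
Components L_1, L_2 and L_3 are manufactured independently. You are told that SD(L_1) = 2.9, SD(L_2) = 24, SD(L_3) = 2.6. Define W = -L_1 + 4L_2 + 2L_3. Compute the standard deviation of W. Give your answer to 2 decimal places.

96.18

V(L_1) = 8.41, V(L_2) = 576, V(L_3) = 6.76
By independence, V(W) = (-1)²V(L_1) + (4)²V(L_2) + (2)²V(L_3)
= (-1)²·8.41 + (4)²·576 + (2)²·6.76 = 9251.45
SD(W) = √9251.45 ≈ 96.18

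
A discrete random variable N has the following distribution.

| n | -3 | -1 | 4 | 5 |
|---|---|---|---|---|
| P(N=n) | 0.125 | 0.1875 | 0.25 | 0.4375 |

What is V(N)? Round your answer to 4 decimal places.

9.3594

E[N] = (-3)(0.125) + (-1)(0.1875) + (4)(0.25) + (5)(0.4375) = 2.625
E[N²] = (-3)²(0.125) + (-1)²(0.1875) + (4)²(0.25) + (5)²(0.4375) = 16.25
V(N) = E[N²] − (E[N])² = 16.25 − (2.625)² = 9.359375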